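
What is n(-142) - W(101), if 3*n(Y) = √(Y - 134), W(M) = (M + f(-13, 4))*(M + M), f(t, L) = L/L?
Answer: -20604 + 2*I*√69/3 ≈ -20604.0 + 5.5378*I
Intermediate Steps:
f(t, L) = 1
W(M) = 2*M*(1 + M) (W(M) = (M + 1)*(M + M) = (1 + M)*(2*M) = 2*M*(1 + M))
n(Y) = √(-134 + Y)/3 (n(Y) = √(Y - 134)/3 = √(-134 + Y)/3)
n(-142) - W(101) = √(-134 - 142)/3 - 2*101*(1 + 101) = √(-276)/3 - 2*101*102 = (2*I*√69)/3 - 1*20604 = 2*I*√69/3 - 20604 = -20604 + 2*I*√69/3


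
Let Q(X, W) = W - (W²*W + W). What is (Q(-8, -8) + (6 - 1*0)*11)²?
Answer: 334084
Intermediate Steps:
Q(X, W) = -W³ (Q(X, W) = W - (W³ + W) = W - (W + W³) = W + (-W - W³) = -W³)
(Q(-8, -8) + (6 - 1*0)*11)² = (-1*(-8)³ + (6 - 1*0)*11)² = (-1*(-512) + (6 + 0)*11)² = (512 + 6*11)² = (512 + 66)² = 578² = 334084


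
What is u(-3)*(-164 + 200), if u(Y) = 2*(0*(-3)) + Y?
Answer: -108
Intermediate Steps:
u(Y) = Y (u(Y) = 2*0 + Y = 0 + Y = Y)
u(-3)*(-164 + 200) = -3*(-164 + 200) = -3*36 = -108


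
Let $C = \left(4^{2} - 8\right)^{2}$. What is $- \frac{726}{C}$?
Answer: $- \frac{363}{32} \approx -11.344$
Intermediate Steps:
$C = 64$ ($C = \left(16 - 8\right)^{2} = 8^{2} = 64$)
$- \frac{726}{C} = - \frac{726}{64} = \left(-726\right) \frac{1}{64} = - \frac{363}{32}$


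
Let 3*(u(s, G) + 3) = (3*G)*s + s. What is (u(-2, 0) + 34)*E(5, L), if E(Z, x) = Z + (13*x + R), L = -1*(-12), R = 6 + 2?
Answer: 15379/3 ≈ 5126.3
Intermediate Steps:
R = 8
u(s, G) = -3 + s/3 + G*s (u(s, G) = -3 + ((3*G)*s + s)/3 = -3 + (3*G*s + s)/3 = -3 + (s + 3*G*s)/3 = -3 + (s/3 + G*s) = -3 + s/3 + G*s)
L = 12
E(Z, x) = 8 + Z + 13*x (E(Z, x) = Z + (13*x + 8) = Z + (8 + 13*x) = 8 + Z + 13*x)
(u(-2, 0) + 34)*E(5, L) = ((-3 + (⅓)*(-2) + 0*(-2)) + 34)*(8 + 5 + 13*12) = ((-3 - ⅔ + 0) + 34)*(8 + 5 + 156) = (-11/3 + 34)*169 = (91/3)*169 = 15379/3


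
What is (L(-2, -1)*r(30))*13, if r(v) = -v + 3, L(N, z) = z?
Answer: 351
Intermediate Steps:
r(v) = 3 - v
(L(-2, -1)*r(30))*13 = -(3 - 1*30)*13 = -(3 - 30)*13 = -1*(-27)*13 = 27*13 = 351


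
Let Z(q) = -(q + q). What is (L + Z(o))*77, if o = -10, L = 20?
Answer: 3080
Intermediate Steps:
Z(q) = -2*q
(L + Z(o))*77 = (20 - 2*(-10))*77 = (20 + 20)*77 = 40*77 = 3080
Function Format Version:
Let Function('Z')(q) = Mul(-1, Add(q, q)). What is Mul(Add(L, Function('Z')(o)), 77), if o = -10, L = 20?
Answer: 3080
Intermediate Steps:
Function('Z')(q) = Mul(-2, q) (Function('Z')(q) = Mul(-1, Mul(2, q)) = Mul(-2, q))
Mul(Add(L, Function('Z')(o)), 77) = Mul(Add(20, Mul(-2, -10)), 77) = Mul(Add(20, 20), 77) = Mul(40, 77) = 3080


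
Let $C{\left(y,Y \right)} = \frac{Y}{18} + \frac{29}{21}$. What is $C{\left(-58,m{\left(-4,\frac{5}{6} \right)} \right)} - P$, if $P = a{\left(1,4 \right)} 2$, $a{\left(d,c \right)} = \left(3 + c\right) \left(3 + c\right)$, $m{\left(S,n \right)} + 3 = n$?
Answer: $- \frac{73135}{756} \approx -96.739$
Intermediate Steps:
$m{\left(S,n \right)} = -3 + n$
$C{\left(y,Y \right)} = \frac{29}{21} + \frac{Y}{18}$ ($C{\left(y,Y \right)} = Y \frac{1}{18} + 29 \cdot \frac{1}{21} = \frac{Y}{18} + \frac{29}{21} = \frac{29}{21} + \frac{Y}{18}$)
$a{\left(d,c \right)} = \left(3 + c\right)^{2}$
$P = 98$ ($P = \left(3 + 4\right)^{2} \cdot 2 = 7^{2} \cdot 2 = 49 \cdot 2 = 98$)
$C{\left(-58,m{\left(-4,\frac{5}{6} \right)} \right)} - P = \left(\frac{29}{21} + \frac{-3 + \frac{5}{6}}{18}\right) - 98 = \left(\frac{29}{21} + \frac{1}{18} \left(- \frac{13}{6}\right)\right) - 98 = \left(\frac{29}{21} - \frac{13}{108}\right) - 98 = \frac{953}{756} - 98 = - \frac{73135}{756}$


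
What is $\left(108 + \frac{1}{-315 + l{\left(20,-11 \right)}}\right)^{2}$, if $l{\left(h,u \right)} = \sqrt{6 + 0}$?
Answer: $\frac{38272815674525}{3281469987} - \frac{2381186 \sqrt{6}}{1093823329} \approx 11663.0$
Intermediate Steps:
$l{\left(h,u \right)} = \sqrt{6}$
$\left(108 + \frac{1}{-315 + l{\left(20,-11 \right)}}\right)^{2} = \left(108 + \frac{1}{-315 + \sqrt{6}}\right)^{2}$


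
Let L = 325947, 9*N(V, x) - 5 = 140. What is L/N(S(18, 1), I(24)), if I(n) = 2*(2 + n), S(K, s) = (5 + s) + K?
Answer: 2933523/145 ≈ 20231.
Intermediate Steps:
S(K, s) = 5 + K + s
I(n) = 4 + 2*n
N(V, x) = 145/9 (N(V, x) = 5/9 + (⅑)*140 = 5/9 + 140/9 = 145/9)
L/N(S(18, 1), I(24)) = 325947/(145/9) = 325947*(9/145) = 2933523/145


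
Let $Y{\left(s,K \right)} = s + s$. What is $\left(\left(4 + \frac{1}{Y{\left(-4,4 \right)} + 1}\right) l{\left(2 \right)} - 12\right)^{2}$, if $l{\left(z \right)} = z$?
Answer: $\frac{900}{49} \approx 18.367$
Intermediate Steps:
$Y{\left(s,K \right)} = 2 s$
$\left(\left(4 + \frac{1}{Y{\left(-4,4 \right)} + 1}\right) l{\left(2 \right)} - 12\right)^{2} = \left(\left(4 + \frac{1}{2 \left(-4\right) + 1}\right) 2 - 12\right)^{2} = \left(\left(4 + \frac{1}{-8 + 1}\right) 2 - 12\right)^{2} = \left(\left(4 + \frac{1}{-7}\right) 2 - 12\right)^{2} = \left(\left(4 - \frac{1}{7}\right) 2 - 12\right)^{2} = \left(\frac{27}{7} \cdot 2 - 12\right)^{2} = \left(\frac{54}{7} - 12\right)^{2} = \left(- \frac{30}{7}\right)^{2} = \frac{900}{49}$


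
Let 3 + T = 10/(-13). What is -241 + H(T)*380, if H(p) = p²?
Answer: 871651/169 ≈ 5157.7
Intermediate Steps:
T = -49/13 (T = -3 + 10/(-13) = -3 + 10*(-1/13) = -3 - 10/13 = -49/13 ≈ -3.7692)
-241 + H(T)*380 = -241 + (-49/13)²*380 = -241 + (2401/169)*380 = -241 + 912380/169 = 871651/169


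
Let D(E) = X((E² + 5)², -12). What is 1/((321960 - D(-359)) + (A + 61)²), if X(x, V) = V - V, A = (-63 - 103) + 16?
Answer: 1/329881 ≈ 3.0314e-6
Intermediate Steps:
A = -150 (A = -166 + 16 = -150)
X(x, V) = 0
D(E) = 0
1/((321960 - D(-359)) + (A + 61)²) = 1/((321960 - 1*0) + (-150 + 61)²) = 1/((321960 + 0) + (-89)²) = 1/(321960 + 7921) = 1/329881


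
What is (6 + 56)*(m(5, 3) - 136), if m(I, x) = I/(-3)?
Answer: -25606/3 ≈ -8535.3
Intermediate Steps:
m(I, x) = -I/3 (m(I, x) = I*(-1/3) = -I/3)
(6 + 56)*(m(5, 3) - 136) = (6 + 56)*(-1/3*5 - 136) = 62*(-5/3 - 136) = 62*(-413/3) = -25606/3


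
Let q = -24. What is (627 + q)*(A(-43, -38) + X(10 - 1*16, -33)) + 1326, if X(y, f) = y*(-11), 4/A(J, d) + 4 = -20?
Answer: 82047/2 ≈ 41024.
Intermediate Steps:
A(J, d) = -⅙ (A(J, d) = 4/(-4 - 20) = 4/(-24) = 4*(-1/24) = -⅙)
X(y, f) = -11*y
(627 + q)*(A(-43, -38) + X(10 - 1*16, -33)) + 1326 = (627 - 24)*(-⅙ - 11*(10 - 1*16)) + 1326 = 603*(-⅙ - 11*(10 - 16)) + 1326 = 603*(-⅙ - 11*(-6)) + 1326 = 603*(-⅙ + 66) + 1326 = 603*(395/6) + 1326 = 79395/2 + 1326 = 82047/2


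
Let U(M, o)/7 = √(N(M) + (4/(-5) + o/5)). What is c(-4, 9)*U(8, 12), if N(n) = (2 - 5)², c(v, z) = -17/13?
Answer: -119*√265/65 ≈ -29.803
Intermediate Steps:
c(v, z) = -17/13 (c(v, z) = -17*1/13 = -17/13)
N(n) = 9 (N(n) = (-3)² = 9)
U(M, o) = 7*√(41/5 + o/5) (U(M, o) = 7*√(9 + (4/(-5) + o/5)) = 7*√(9 + (4*(-⅕) + o*(⅕))) = 7*√(9 + (-⅘ + o/5)) = 7*√(41/5 + o/5))
c(-4, 9)*U(8, 12) = -119*√(205 + 5*12)/65 = -119*√(205 + 60)/65 = -119*√265/65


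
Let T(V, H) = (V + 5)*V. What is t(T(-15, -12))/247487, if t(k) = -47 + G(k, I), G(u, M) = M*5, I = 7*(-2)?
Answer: -117/247487 ≈ -0.00047275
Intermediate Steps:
I = -14
G(u, M) = 5*M
T(V, H) = V*(5 + V) (T(V, H) = (5 + V)*V = V*(5 + V))
t(k) = -117 (t(k) = -47 + 5*(-14) = -47 - 70 = -117)
t(T(-15, -12))/247487 = -117/247487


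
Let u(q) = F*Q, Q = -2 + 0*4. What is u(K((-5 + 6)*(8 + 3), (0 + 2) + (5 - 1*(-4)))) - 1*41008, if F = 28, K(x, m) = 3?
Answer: -41064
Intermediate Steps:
Q = -2 (Q = -2 + 0 = -2)
u(q) = -56 (u(q) = 28*(-2) = -56)
u(K((-5 + 6)*(8 + 3), (0 + 2) + (5 - 1*(-4)))) - 1*41008 = -56 - 1*41008 = -56 - 41008 = -41064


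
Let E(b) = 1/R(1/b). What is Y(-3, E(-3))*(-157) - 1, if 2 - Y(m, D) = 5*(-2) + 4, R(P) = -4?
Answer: -1257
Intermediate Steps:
E(b) = -¼ (E(b) = 1/(-4) = -¼)
Y(m, D) = 8 (Y(m, D) = 2 - (5*(-2) + 4) = 2 - (-10 + 4) = 2 - 1*(-6) = 2 + 6 = 8)
Y(-3, E(-3))*(-157) - 1 = 8*(-157) - 1 = -1256 - 1 = -1257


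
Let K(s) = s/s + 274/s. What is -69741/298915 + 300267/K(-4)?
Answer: -1329763227/298915 ≈ -4448.6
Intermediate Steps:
K(s) = 1 + 274/s
-69741/298915 + 300267/K(-4) = -69741/298915 + 300267/(((274 - 4)/(-4))) = -69741*1/298915 + 300267/((-¼*270)) = -69741/298915 + 300267/(-135/2) = -69741/298915 + 300267*(-2/135) = -69741/298915 - 22242/5 = -1329763227/298915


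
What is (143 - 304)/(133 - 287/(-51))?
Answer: -1173/1010 ≈ -1.1614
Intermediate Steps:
(143 - 304)/(133 - 287/(-51)) = -161/(133 - 287*(-1/51)) = -161/(133 + 287/51) = -161/7070/51 = -161*51/7070 = -1173/1010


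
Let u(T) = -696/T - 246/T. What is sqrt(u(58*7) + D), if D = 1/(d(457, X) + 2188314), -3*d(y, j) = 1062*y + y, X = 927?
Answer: 6*I*sqrt(98152239646022926)/1234067653 ≈ 1.5232*I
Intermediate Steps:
d(y, j) = -1063*y/3 (d(y, j) = -(1062*y + y)/3 = -1063*y/3)
u(T) = -942/T
D = 3/6079151 (D = 1/(-1063/3*457 + 2188314) = 1/(-485791/3 + 2188314) = 1/(6079151/3) = 3/6079151 ≈ 4.9349e-7)
sqrt(u(58*7) + D) = sqrt(-942/(58*7) + 3/6079151) = sqrt(-942/406 + 3/6079151) = sqrt(-942*1/406 + 3/6079151) = sqrt(-471/203 + 3/6079151) = sqrt(-2863279512/1234067653) = 6*I*sqrt(98152239646022926)/1234067653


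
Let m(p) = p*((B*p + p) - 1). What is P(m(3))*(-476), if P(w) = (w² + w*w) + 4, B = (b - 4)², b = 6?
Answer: -1681232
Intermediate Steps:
B = 4 (B = (6 - 4)² = 2² = 4)
m(p) = p*(-1 + 5*p) (m(p) = p*((4*p + p) - 1) = p*(5*p - 1) = p*(-1 + 5*p))
P(w) = 4 + 2*w² (P(w) = (w² + w²) + 4 = 2*w² + 4 = 4 + 2*w²)
P(m(3))*(-476) = (4 + 2*(3*(-1 + 5*3))²)*(-476) = (4 + 2*(3*(-1 + 15))²)*(-476) = (4 + 2*(3*14)²)*(-476) = (4 + 2*42²)*(-476) = (4 + 2*1764)*(-476) = (4 + 3528)*(-476) = 3532*(-476) = -1681232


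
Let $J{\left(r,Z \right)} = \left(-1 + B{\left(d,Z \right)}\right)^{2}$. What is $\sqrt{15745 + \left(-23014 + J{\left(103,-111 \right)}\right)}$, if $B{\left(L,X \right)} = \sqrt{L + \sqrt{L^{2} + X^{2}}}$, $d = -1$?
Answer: $\sqrt{-7269 + \left(1 - \sqrt{-1 + \sqrt{12322}}\right)^{2}} \approx 84.729 i$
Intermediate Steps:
$J{\left(r,Z \right)} = \left(-1 + \sqrt{-1 + \sqrt{1 + Z^{2}}}\right)^{2}$ ($J{\left(r,Z \right)} = \left(-1 + \sqrt{-1 + \sqrt{\left(-1\right)^{2} + Z^{2}}}\right)^{2} = \left(-1 + \sqrt{-1 + \sqrt{1 + Z^{2}}}\right)^{2}$)
$\sqrt{15745 + \left(-23014 + J{\left(103,-111 \right)}\right)} = \sqrt{15745 - \left(23014 - \left(-1 + \sqrt{-1 + \sqrt{1 + \left(-111\right)^{2}}}\right)^{2}\right)} = \sqrt{15745 - \left(23014 - \left(-1 + \sqrt{-1 + \sqrt{1 + 12321}}\right)^{2}\right)} = \sqrt{15745 - \left(23014 - \left(-1 + \sqrt{-1 + \sqrt{12322}}\right)^{2}\right)} = \sqrt{-7269 + \left(-1 + \sqrt{-1 + \sqrt{12322}}\right)^{2}}$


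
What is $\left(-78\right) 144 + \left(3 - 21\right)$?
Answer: $-11250$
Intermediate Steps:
$\left(-78\right) 144 + \left(3 - 21\right) = -11232 - 18 = -11250$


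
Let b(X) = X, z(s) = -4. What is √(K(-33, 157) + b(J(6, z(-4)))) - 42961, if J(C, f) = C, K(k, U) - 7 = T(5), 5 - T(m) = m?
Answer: -42961 + √13 ≈ -42957.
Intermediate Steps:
T(m) = 5 - m
K(k, U) = 7 (K(k, U) = 7 + (5 - 1*5) = 7 + (5 - 5) = 7 + 0 = 7)
√(K(-33, 157) + b(J(6, z(-4)))) - 42961 = √(7 + 6) - 42961 = √13 - 42961 = -42961 + √13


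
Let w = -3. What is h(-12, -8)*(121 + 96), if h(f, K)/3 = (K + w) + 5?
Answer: -3906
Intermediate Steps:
h(f, K) = 6 + 3*K (h(f, K) = 3*((K - 3) + 5) = 3*((-3 + K) + 5) = 3*(2 + K) = 6 + 3*K)
h(-12, -8)*(121 + 96) = (6 + 3*(-8))*(121 + 96) = (6 - 24)*217 = -18*217 = -3906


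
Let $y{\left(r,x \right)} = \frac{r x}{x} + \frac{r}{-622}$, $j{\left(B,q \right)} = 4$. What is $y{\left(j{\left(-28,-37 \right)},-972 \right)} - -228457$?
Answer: $\frac{71051369}{311} \approx 2.2846 \cdot 10^{5}$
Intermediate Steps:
$y{\left(r,x \right)} = \frac{621 r}{622}$ ($y{\left(r,x \right)} = r + r \left(- \frac{1}{622}\right) = r - \frac{r}{622} = \frac{621 r}{622}$)
$y{\left(j{\left(-28,-37 \right)},-972 \right)} - -228457 = \frac{621}{622} \cdot 4 - -228457 = \frac{1242}{311} + 228457 = \frac{71051369}{311}$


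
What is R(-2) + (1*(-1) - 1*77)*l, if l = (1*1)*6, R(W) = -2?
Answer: -470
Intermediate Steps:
l = 6 (l = 1*6 = 6)
R(-2) + (1*(-1) - 1*77)*l = -2 + (1*(-1) - 1*77)*6 = -2 + (-1 - 77)*6 = -2 - 78*6 = -2 - 468 = -470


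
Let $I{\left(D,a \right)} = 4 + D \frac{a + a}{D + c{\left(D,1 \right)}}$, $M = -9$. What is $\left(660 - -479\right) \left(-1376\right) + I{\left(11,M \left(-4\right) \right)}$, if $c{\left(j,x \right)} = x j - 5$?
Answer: $- \frac{26642628}{17} \approx -1.5672 \cdot 10^{6}$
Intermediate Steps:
$c{\left(j,x \right)} = -5 + j x$ ($c{\left(j,x \right)} = j x - 5 = -5 + j x$)
$I{\left(D,a \right)} = 4 + \frac{2 D a}{-5 + 2 D}$ ($I{\left(D,a \right)} = 4 + D \frac{a + a}{D + \left(-5 + D 1\right)} = 4 + D \frac{2 a}{D + \left(-5 + D\right)} = 4 + D \frac{2 a}{-5 + 2 D} = 4 + \frac{2 D a}{-5 + 2 D}$)
$\left(660 - -479\right) \left(-1376\right) + I{\left(11,M \left(-4\right) \right)} = \left(660 - -479\right) \left(-1376\right) + \frac{2 \left(-10 + 4 \cdot 11 + 11 \left(\left(-9\right) \left(-4\right)\right)\right)}{-5 + 2 \cdot 11} = \left(660 + 479\right) \left(-1376\right) + \frac{2 \left(-10 + 44 + 11 \cdot 36\right)}{-5 + 22} = 1139 \left(-1376\right) + \frac{2 \left(-10 + 44 + 396\right)}{17} = -1567264 + 2 \cdot \frac{1}{17} \cdot 430 = -1567264 + \frac{860}{17} = - \frac{26642628}{17}$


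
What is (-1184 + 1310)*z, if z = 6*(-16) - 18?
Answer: -14364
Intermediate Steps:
z = -114 (z = -96 - 18 = -114)
(-1184 + 1310)*z = (-1184 + 1310)*(-114) = 126*(-114) = -14364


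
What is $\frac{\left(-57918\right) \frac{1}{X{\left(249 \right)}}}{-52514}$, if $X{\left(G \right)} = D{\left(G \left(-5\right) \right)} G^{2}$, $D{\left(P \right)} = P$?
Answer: $- \frac{1379}{96514786665} \approx -1.4288 \cdot 10^{-8}$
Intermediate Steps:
$X{\left(G \right)} = - 5 G^{3}$ ($X{\left(G \right)} = G \left(-5\right) G^{2} = - 5 G G^{2} = - 5 G^{3}$)
$\frac{\left(-57918\right) \frac{1}{X{\left(249 \right)}}}{-52514} = \frac{\left(-57918\right) \frac{1}{\left(-5\right) 249^{3}}}{-52514} = - \frac{57918}{\left(-5\right) 15438249} \left(- \frac{1}{52514}\right) = - \frac{57918}{-77191245} \left(- \frac{1}{52514}\right) = \left(-57918\right) \left(- \frac{1}{77191245}\right) \left(- \frac{1}{52514}\right) = \frac{19306}{25730415} \left(- \frac{1}{52514}\right) = - \frac{1379}{96514786665}$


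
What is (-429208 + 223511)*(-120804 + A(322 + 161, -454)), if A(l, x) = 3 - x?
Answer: 24755016859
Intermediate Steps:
(-429208 + 223511)*(-120804 + A(322 + 161, -454)) = (-429208 + 223511)*(-120804 + (3 - 1*(-454))) = -205697*(-120804 + (3 + 454)) = -205697*(-120804 + 457) = -205697*(-120347) = 24755016859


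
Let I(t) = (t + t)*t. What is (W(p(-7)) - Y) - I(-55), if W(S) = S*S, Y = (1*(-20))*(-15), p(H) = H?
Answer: -6301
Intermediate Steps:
I(t) = 2*t² (I(t) = (2*t)*t = 2*t²)
Y = 300 (Y = -20*(-15) = 300)
W(S) = S²
(W(p(-7)) - Y) - I(-55) = ((-7)² - 1*300) - 2*(-55)² = (49 - 300) - 2*3025 = -251 - 1*6050 = -251 - 6050 = -6301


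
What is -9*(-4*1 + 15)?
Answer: -99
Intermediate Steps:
-9*(-4*1 + 15) = -9*(-4 + 15) = -9*11 = -99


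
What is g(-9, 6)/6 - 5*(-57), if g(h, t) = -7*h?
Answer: 591/2 ≈ 295.50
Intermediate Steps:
g(-9, 6)/6 - 5*(-57) = -7*(-9)/6 - 5*(-57) = 63*(⅙) + 285 = 21/2 + 285 = 591/2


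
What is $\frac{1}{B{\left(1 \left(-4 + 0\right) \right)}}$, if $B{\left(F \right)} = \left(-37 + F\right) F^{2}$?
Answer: $- \frac{1}{656} \approx -0.0015244$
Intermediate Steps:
$B{\left(F \right)} = F^{2} \left(-37 + F\right)$
$\frac{1}{B{\left(1 \left(-4 + 0\right) \right)}} = \frac{1}{\left(1 \left(-4 + 0\right)\right)^{2} \left(-37 + 1 \left(-4 + 0\right)\right)} = \frac{1}{\left(1 \left(-4\right)\right)^{2} \left(-37 + 1 \left(-4\right)\right)} = \frac{1}{\left(-4\right)^{2} \left(-37 - 4\right)} = \frac{1}{16 \left(-41\right)} = \frac{1}{-656} = - \frac{1}{656}$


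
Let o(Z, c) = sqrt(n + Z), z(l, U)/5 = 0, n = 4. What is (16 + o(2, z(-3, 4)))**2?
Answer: (16 + sqrt(6))**2 ≈ 340.38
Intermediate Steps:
z(l, U) = 0 (z(l, U) = 5*0 = 0)
o(Z, c) = sqrt(4 + Z)
(16 + o(2, z(-3, 4)))**2 = (16 + sqrt(4 + 2))**2 = (16 + sqrt(6))**2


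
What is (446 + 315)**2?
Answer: 579121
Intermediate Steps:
(446 + 315)**2 = 761**2 = 579121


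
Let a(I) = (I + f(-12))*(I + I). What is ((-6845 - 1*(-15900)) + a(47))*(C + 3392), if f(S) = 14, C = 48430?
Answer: 766395558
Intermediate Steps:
a(I) = 2*I*(14 + I) (a(I) = (I + 14)*(I + I) = (14 + I)*(2*I) = 2*I*(14 + I))
((-6845 - 1*(-15900)) + a(47))*(C + 3392) = ((-6845 - 1*(-15900)) + 2*47*(14 + 47))*(48430 + 3392) = ((-6845 + 15900) + 2*47*61)*51822 = (9055 + 5734)*51822 = 14789*51822 = 766395558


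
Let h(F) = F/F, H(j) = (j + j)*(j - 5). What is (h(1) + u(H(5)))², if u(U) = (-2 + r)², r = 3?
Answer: 4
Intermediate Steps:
H(j) = 2*j*(-5 + j) (H(j) = (2*j)*(-5 + j) = 2*j*(-5 + j))
h(F) = 1
u(U) = 1 (u(U) = (-2 + 3)² = 1² = 1)
(h(1) + u(H(5)))² = (1 + 1)² = 2² = 4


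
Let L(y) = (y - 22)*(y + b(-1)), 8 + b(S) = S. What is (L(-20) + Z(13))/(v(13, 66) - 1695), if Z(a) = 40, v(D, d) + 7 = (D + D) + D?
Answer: -1258/1663 ≈ -0.75646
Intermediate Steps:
b(S) = -8 + S
v(D, d) = -7 + 3*D (v(D, d) = -7 + ((D + D) + D) = -7 + (2*D + D) = -7 + 3*D)
L(y) = (-22 + y)*(-9 + y) (L(y) = (y - 22)*(y + (-8 - 1)) = (-22 + y)*(y - 9) = (-22 + y)*(-9 + y))
(L(-20) + Z(13))/(v(13, 66) - 1695) = ((198 + (-20)**2 - 31*(-20)) + 40)/((-7 + 3*13) - 1695) = ((198 + 400 + 620) + 40)/((-7 + 39) - 1695) = (1218 + 40)/(32 - 1695) = 1258/(-1663) = 1258*(-1/1663) = -1258/1663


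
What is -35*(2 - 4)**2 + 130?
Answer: -10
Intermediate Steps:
-35*(2 - 4)**2 + 130 = -35*(-2)**2 + 130 = -35*4 + 130 = -140 + 130 = -10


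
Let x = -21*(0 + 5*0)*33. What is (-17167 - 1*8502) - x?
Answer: -25669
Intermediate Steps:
x = 0 (x = -21*(0 + 0)*33 = -21*0*33 = 0*33 = 0)
(-17167 - 1*8502) - x = (-17167 - 1*8502) - 1*0 = (-17167 - 8502) + 0 = -25669 + 0 = -25669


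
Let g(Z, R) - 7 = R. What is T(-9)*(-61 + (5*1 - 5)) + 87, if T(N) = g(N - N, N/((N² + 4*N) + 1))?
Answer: -15091/46 ≈ -328.07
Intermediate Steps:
g(Z, R) = 7 + R
T(N) = 7 + N/(1 + N² + 4*N) (T(N) = 7 + N/((N² + 4*N) + 1) = 7 + N/(1 + N² + 4*N))
T(-9)*(-61 + (5*1 - 5)) + 87 = ((7 + 7*(-9)² + 29*(-9))/(1 + (-9)² + 4*(-9)))*(-61 + (5*1 - 5)) + 87 = ((7 + 7*81 - 261)/(1 + 81 - 36))*(-61 + (5 - 5)) + 87 = ((7 + 567 - 261)/46)*(-61 + 0) + 87 = ((1/46)*313)*(-61) + 87 = (313/46)*(-61) + 87 = -19093/46 + 87 = -15091/46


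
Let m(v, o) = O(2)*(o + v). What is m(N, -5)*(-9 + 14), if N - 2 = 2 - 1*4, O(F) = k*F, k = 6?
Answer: -300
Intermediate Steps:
O(F) = 6*F
N = 0 (N = 2 + (2 - 1*4) = 2 + (2 - 4) = 2 - 2 = 0)
m(v, o) = 12*o + 12*v (m(v, o) = (6*2)*(o + v) = 12*(o + v) = 12*o + 12*v)
m(N, -5)*(-9 + 14) = (12*(-5) + 12*0)*(-9 + 14) = (-60 + 0)*5 = -60*5 = -300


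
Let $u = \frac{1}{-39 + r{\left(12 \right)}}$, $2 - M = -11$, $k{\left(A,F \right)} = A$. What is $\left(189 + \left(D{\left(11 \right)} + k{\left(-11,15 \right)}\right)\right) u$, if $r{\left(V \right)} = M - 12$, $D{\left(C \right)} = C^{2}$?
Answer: $- \frac{299}{38} \approx -7.8684$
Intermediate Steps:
$M = 13$ ($M = 2 - -11 = 2 + 11 = 13$)
$r{\left(V \right)} = 1$ ($r{\left(V \right)} = 13 - 12 = 1$)
$u = - \frac{1}{38}$ ($u = \frac{1}{-39 + 1} = \frac{1}{-38} = - \frac{1}{38} \approx -0.026316$)
$\left(189 + \left(D{\left(11 \right)} + k{\left(-11,15 \right)}\right)\right) u = \left(189 - \left(11 - 11^{2}\right)\right) \left(- \frac{1}{38}\right) = \left(189 + \left(121 - 11\right)\right) \left(- \frac{1}{38}\right) = \left(189 + 110\right) \left(- \frac{1}{38}\right) = 299 \left(- \frac{1}{38}\right) = - \frac{299}{38}$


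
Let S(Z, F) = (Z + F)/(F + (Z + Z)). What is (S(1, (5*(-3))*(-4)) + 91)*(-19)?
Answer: -108357/62 ≈ -1747.7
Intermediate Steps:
S(Z, F) = (F + Z)/(F + 2*Z)
(S(1, (5*(-3))*(-4)) + 91)*(-19) = (((5*(-3))*(-4) + 1)/((5*(-3))*(-4) + 2*1) + 91)*(-19) = ((-15*(-4) + 1)/(-15*(-4) + 2) + 91)*(-19) = ((60 + 1)/(60 + 2) + 91)*(-19) = (61/62 + 91)*(-19) = (5703/62)*(-19) = -108357/62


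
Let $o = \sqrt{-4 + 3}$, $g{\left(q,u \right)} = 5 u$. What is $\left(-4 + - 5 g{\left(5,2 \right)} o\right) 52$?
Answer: $-208 - 2600 i \approx -208.0 - 2600.0 i$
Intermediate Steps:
$o = i$ ($o = \sqrt{-1} = i \approx 1.0 i$)
$\left(-4 + - 5 g{\left(5,2 \right)} o\right) 52 = \left(-4 + - 5 \cdot 5 \cdot 2 i\right) 52 = \left(-4 + \left(-5\right) 10 i\right) 52 = \left(-4 - 50 i\right) 52 = -208 - 2600 i$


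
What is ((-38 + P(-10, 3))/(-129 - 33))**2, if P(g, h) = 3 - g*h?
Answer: 25/26244 ≈ 0.00095260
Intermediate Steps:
P(g, h) = 3 - g*h
((-38 + P(-10, 3))/(-129 - 33))**2 = ((-38 + (3 - 1*(-10)*3))/(-129 - 33))**2 = ((-38 + (3 + 30))/(-162))**2 = ((-38 + 33)*(-1/162))**2 = (-5*(-1/162))**2 = (5/162)**2 = 25/26244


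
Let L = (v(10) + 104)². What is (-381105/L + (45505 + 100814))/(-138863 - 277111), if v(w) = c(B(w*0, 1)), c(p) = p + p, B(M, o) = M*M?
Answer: -527401733/1499724928 ≈ -0.35167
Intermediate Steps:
B(M, o) = M²
c(p) = 2*p
v(w) = 0 (v(w) = 2*(w*0)² = 2*0² = 2*0 = 0)
L = 10816 (L = (0 + 104)² = 104² = 10816)
(-381105/L + (45505 + 100814))/(-138863 - 277111) = (-381105/10816 + (45505 + 100814))/(-138863 - 277111) = (-381105*1/10816 + 146319)/(-415974) = (-381105/10816 + 146319)*(-1/415974) = (1582205199/10816)*(-1/415974) = -527401733/1499724928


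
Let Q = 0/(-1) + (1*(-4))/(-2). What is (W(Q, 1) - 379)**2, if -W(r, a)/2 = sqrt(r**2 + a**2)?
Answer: 143661 + 1516*sqrt(5) ≈ 1.4705e+5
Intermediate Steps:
Q = 2 (Q = 0*(-1) - 4*(-1/2) = 0 + 2 = 2)
W(r, a) = -2*sqrt(a**2 + r**2) (W(r, a) = -2*sqrt(r**2 + a**2) = -2*sqrt(a**2 + r**2))
(W(Q, 1) - 379)**2 = (-2*sqrt(1**2 + 2**2) - 379)**2 = (-2*sqrt(1 + 4) - 379)**2 = (-2*sqrt(5) - 379)**2 = (-379 - 2*sqrt(5))**2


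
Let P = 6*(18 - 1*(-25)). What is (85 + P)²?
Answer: 117649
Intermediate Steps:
P = 258 (P = 6*(18 + 25) = 6*43 = 258)
(85 + P)² = (85 + 258)² = 343² = 117649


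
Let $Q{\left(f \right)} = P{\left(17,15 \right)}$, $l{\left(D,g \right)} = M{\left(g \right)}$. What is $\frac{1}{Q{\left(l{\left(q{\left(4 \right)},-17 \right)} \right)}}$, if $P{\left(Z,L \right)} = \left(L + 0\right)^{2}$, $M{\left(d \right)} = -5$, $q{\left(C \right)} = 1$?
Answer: $\frac{1}{225} \approx 0.0044444$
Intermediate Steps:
$l{\left(D,g \right)} = -5$
$P{\left(Z,L \right)} = L^{2}$
$Q{\left(f \right)} = 225$ ($Q{\left(f \right)} = 15^{2} = 225$)
$\frac{1}{Q{\left(l{\left(q{\left(4 \right)},-17 \right)} \right)}} = \frac{1}{225}$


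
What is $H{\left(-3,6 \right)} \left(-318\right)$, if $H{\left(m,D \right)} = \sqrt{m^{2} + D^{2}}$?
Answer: $- 954 \sqrt{5} \approx -2133.2$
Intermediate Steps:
$H{\left(m,D \right)} = \sqrt{D^{2} + m^{2}}$
$H{\left(-3,6 \right)} \left(-318\right) = \sqrt{6^{2} + \left(-3\right)^{2}} \left(-318\right) = \sqrt{36 + 9} \left(-318\right) = \sqrt{45} \left(-318\right) = 3 \sqrt{5} \left(-318\right) = - 954 \sqrt{5}$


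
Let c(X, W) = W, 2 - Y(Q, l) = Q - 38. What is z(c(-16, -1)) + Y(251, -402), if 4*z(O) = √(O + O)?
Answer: -211 + I*√2/4 ≈ -211.0 + 0.35355*I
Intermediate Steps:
Y(Q, l) = 40 - Q (Y(Q, l) = 2 - (Q - 38) = 2 - (-38 + Q) = 2 + (38 - Q) = 40 - Q)
z(O) = √2*√O/4 (z(O) = √(O + O)/4 = √(2*O)/4 = (√2*√O)/4 = √2*√O/4)
z(c(-16, -1)) + Y(251, -402) = √2*√(-1)/4 + (40 - 1*251) = √2*I/4 + (40 - 251) = I*√2/4 - 211 = -211 + I*√2/4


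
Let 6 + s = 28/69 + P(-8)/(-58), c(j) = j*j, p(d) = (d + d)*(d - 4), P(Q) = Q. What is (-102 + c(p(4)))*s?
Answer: 371212/667 ≈ 556.54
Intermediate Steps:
p(d) = 2*d*(-4 + d) (p(d) = (2*d)*(-4 + d) = 2*d*(-4 + d))
c(j) = j²
s = -10918/2001 (s = -6 + (28/69 - 8/(-58)) = -6 + (28*(1/69) - 8*(-1/58)) = -6 + (28/69 + 4/29) = -6 + 1088/2001 = -10918/2001 ≈ -5.4563)
(-102 + c(p(4)))*s = (-102 + (2*4*(-4 + 4))²)*(-10918/2001) = (-102 + (2*4*0)²)*(-10918/2001) = (-102 + 0²)*(-10918/2001) = (-102 + 0)*(-10918/2001) = -102*(-10918/2001) = 371212/667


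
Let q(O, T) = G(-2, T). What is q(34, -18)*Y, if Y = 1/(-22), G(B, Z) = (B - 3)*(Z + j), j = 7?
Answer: -5/2 ≈ -2.5000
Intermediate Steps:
G(B, Z) = (-3 + B)*(7 + Z) (G(B, Z) = (B - 3)*(Z + 7) = (-3 + B)*(7 + Z))
q(O, T) = -35 - 5*T (q(O, T) = -21 - 3*T + 7*(-2) - 2*T = -21 - 3*T - 14 - 2*T = -35 - 5*T)
Y = -1/22 ≈ -0.045455
q(34, -18)*Y = (-35 - 5*(-18))*(-1/22) = (-35 + 90)*(-1/22) = 55*(-1/22) = -5/2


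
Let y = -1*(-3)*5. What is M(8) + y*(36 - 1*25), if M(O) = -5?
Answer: 160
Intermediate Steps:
y = 15 (y = 3*5 = 15)
M(8) + y*(36 - 1*25) = -5 + 15*(36 - 1*25) = -5 + 15*(36 - 25) = -5 + 15*11 = -5 + 165 = 160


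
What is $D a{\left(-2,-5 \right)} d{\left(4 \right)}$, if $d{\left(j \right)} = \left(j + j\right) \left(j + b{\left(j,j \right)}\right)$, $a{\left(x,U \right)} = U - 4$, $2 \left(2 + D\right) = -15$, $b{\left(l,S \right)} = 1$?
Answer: $3420$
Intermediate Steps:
$D = - \frac{19}{2}$ ($D = -2 + \frac{1}{2} \left(-15\right) = -2 - \frac{15}{2} = - \frac{19}{2} \approx -9.5$)
$a{\left(x,U \right)} = -4 + U$
$d{\left(j \right)} = 2 j \left(1 + j\right)$ ($d{\left(j \right)} = \left(j + j\right) \left(j + 1\right) = 2 j \left(1 + j\right)$)
$D a{\left(-2,-5 \right)} d{\left(4 \right)} = - \frac{19 \left(-4 - 5\right)}{2} \cdot 2 \cdot 4 \left(1 + 4\right) = \left(- \frac{19}{2}\right) \left(-9\right) 2 \cdot 4 \cdot 5 = \frac{171}{2} \cdot 40 = 3420$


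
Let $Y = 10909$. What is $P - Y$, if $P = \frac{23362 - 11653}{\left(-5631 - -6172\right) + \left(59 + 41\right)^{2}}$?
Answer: $- \frac{114980060}{10541} \approx -10908.0$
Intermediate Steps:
$P = \frac{11709}{10541}$ ($P = \frac{11709}{\left(-5631 + 6172\right) + 100^{2}} = \frac{11709}{541 + 10000} = \frac{11709}{10541} \approx 1.1108$)
$P - Y = \frac{11709}{10541} - 10909 = - \frac{114980060}{10541}$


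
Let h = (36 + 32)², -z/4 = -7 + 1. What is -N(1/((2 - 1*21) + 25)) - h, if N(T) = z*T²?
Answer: -13874/3 ≈ -4624.7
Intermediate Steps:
z = 24 (z = -4*(-7 + 1) = -4*(-6) = 24)
N(T) = 24*T²
h = 4624 (h = 68² = 4624)
-N(1/((2 - 1*21) + 25)) - h = -24*(1/((2 - 1*21) + 25))² - 1*4624 = -24*(1/((2 - 21) + 25))² - 4624 = -24*(1/(-19 + 25))² - 4624 = -24*(1/6)² - 4624 = -24*(⅙)² - 4624 = -24/36 - 4624 = -1*⅔ - 4624 = -⅔ - 4624 = -13874/3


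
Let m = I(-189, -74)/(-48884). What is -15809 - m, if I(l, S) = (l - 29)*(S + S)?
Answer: -193193723/12221 ≈ -15808.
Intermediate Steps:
I(l, S) = 2*S*(-29 + l) (I(l, S) = (-29 + l)*(2*S) = 2*S*(-29 + l))
m = -8066/12221 (m = (2*(-74)*(-29 - 189))/(-48884) = (2*(-74)*(-218))*(-1/48884) = 32264*(-1/48884) = -8066/12221 ≈ -0.66001)
-15809 - m = -15809 - 1*(-8066/12221) = -15809 + 8066/12221 = -193193723/12221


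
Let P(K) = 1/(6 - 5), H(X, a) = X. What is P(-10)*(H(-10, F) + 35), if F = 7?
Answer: 25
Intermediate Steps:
P(K) = 1 (P(K) = 1/1 = 1)
P(-10)*(H(-10, F) + 35) = 1*(-10 + 35) = 1*25 = 25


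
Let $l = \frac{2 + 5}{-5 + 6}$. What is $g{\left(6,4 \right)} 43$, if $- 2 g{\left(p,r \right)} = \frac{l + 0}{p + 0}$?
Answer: $- \frac{301}{12} \approx -25.083$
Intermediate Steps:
$l = 7$ ($l = \frac{7}{1} = 7 \cdot 1 = 7$)
$g{\left(p,r \right)} = - \frac{7}{2 p}$ ($g{\left(p,r \right)} = - \frac{\left(7 + 0\right) \frac{1}{p + 0}}{2} = - \frac{7 \frac{1}{p}}{2} = - \frac{7}{2 p}$)
$g{\left(6,4 \right)} 43 = - \frac{7}{2 \cdot 6} \cdot 43 = \left(- \frac{7}{2}\right) \frac{1}{6} \cdot 43 = \left(- \frac{7}{12}\right) 43 = - \frac{301}{12}$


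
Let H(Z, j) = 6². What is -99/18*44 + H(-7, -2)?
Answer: -206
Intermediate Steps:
H(Z, j) = 36
-99/18*44 + H(-7, -2) = -99/18*44 + 36 = -99*1/18*44 + 36 = -11/2*44 + 36 = -242 + 36 = -206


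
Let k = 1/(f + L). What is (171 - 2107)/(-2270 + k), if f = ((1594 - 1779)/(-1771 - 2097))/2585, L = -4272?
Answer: 8269582951960/9696257870203 ≈ 0.85286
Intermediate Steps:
f = 37/1999756 (f = -185/(-3868)*(1/2585) = -185*(-1/3868)*(1/2585) = (185/3868)*(1/2585) = 37/1999756 ≈ 1.8502e-5)
k = -1999756/8542957595 (k = 1/(37/1999756 - 4272) = 1/(-8542957595/1999756) = -1999756/8542957595 ≈ -0.00023408)
(171 - 2107)/(-2270 + k) = (171 - 2107)/(-2270 - 1999756/8542957595) = -1936/(-19392515740406/8542957595) = -1936*(-8542957595/19392515740406) = 8269582951960/9696257870203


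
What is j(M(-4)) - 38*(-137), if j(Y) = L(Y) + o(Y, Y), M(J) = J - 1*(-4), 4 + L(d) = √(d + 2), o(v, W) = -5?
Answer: 5197 + √2 ≈ 5198.4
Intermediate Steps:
L(d) = -4 + √(2 + d) (L(d) = -4 + √(d + 2) = -4 + √(2 + d))
M(J) = 4 + J (M(J) = J + 4 = 4 + J)
j(Y) = -9 + √(2 + Y) (j(Y) = (-4 + √(2 + Y)) - 5 = -9 + √(2 + Y))
j(M(-4)) - 38*(-137) = (-9 + √(2 + (4 - 4))) - 38*(-137) = (-9 + √(2 + 0)) + 5206 = (-9 + √2) + 5206 = 5197 + √2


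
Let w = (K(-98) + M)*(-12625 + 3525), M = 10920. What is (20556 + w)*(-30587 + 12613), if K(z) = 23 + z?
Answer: 1773475599456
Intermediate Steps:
w = -98689500 (w = ((23 - 98) + 10920)*(-12625 + 3525) = (-75 + 10920)*(-9100) = 10845*(-9100) = -98689500)
(20556 + w)*(-30587 + 12613) = (20556 - 98689500)*(-30587 + 12613) = -98668944*(-17974) = 1773475599456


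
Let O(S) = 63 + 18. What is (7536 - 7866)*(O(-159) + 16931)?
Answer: -5613960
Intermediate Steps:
O(S) = 81
(7536 - 7866)*(O(-159) + 16931) = (7536 - 7866)*(81 + 16931) = -330*17012 = -5613960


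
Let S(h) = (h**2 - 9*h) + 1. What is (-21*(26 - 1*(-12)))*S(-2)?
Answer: -18354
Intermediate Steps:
S(h) = 1 + h**2 - 9*h
(-21*(26 - 1*(-12)))*S(-2) = (-21*(26 - 1*(-12)))*(1 + (-2)**2 - 9*(-2)) = (-21*(26 + 12))*(1 + 4 + 18) = -21*38*23 = -798*23 = -18354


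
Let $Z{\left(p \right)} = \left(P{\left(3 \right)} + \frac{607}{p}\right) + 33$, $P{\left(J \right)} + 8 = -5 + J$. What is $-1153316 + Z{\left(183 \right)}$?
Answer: $- \frac{211052012}{183} \approx -1.1533 \cdot 10^{6}$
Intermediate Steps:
$P{\left(J \right)} = -13 + J$ ($P{\left(J \right)} = -8 + \left(-5 + J\right) = -13 + J$)
$Z{\left(p \right)} = 23 + \frac{607}{p}$ ($Z{\left(p \right)} = \left(\left(-13 + 3\right) + \frac{607}{p}\right) + 33 = \left(-10 + \frac{607}{p}\right) + 33 = 23 + \frac{607}{p}$)
$-1153316 + Z{\left(183 \right)} = -1153316 + \left(23 + \frac{607}{183}\right) = -1153316 + \frac{4816}{183} = - \frac{211052012}{183}$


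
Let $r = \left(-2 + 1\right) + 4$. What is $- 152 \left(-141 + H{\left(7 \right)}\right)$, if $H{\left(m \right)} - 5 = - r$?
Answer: $21128$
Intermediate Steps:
$r = 3$ ($r = -1 + 4 = 3$)
$H{\left(m \right)} = 2$ ($H{\left(m \right)} = 5 - 3 = 2$)
$- 152 \left(-141 + H{\left(7 \right)}\right) = - 152 \left(-141 + 2\right) = \left(-152\right) \left(-139\right) = 21128$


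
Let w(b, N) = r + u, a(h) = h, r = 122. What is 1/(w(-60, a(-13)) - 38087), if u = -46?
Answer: -1/38011 ≈ -2.6308e-5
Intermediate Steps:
w(b, N) = 76 (w(b, N) = 122 - 46 = 76)
1/(w(-60, a(-13)) - 38087) = 1/(76 - 38087) = 1/(-38011) = -1/38011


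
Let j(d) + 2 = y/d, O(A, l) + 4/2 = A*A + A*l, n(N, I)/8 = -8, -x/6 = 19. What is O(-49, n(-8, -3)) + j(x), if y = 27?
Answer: 210245/38 ≈ 5532.8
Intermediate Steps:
x = -114 (x = -6*19 = -114)
n(N, I) = -64 (n(N, I) = 8*(-8) = -64)
O(A, l) = -2 + A**2 + A*l (O(A, l) = -2 + (A*A + A*l) = -2 + (A**2 + A*l) = -2 + A**2 + A*l)
j(d) = -2 + 27/d
O(-49, n(-8, -3)) + j(x) = (-2 + (-49)**2 - 49*(-64)) + (-2 + 27/(-114)) = (-2 + 2401 + 3136) + (-2 + 27*(-1/114)) = 5535 + (-2 - 9/38) = 5535 - 85/38 = 210245/38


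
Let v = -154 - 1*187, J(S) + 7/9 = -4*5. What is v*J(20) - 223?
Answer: 61760/9 ≈ 6862.2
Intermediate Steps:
J(S) = -187/9 (J(S) = -7/9 - 4*5 = -7/9 - 20 = -187/9)
v = -341 (v = -154 - 187 = -341)
v*J(20) - 223 = -341*(-187/9) - 223 = 63767/9 - 223 = 61760/9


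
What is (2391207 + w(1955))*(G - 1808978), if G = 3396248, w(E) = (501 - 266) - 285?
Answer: 3795411771390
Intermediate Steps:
w(E) = -50 (w(E) = 235 - 285 = -50)
(2391207 + w(1955))*(G - 1808978) = (2391207 - 50)*(3396248 - 1808978) = 2391157*1587270 = 3795411771390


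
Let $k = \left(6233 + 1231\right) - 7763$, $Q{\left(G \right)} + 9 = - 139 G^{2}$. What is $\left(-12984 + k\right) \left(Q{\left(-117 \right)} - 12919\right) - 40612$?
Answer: $25446189205$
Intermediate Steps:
$Q{\left(G \right)} = -9 - 139 G^{2}$
$k = -299$ ($k = 7464 - 7763 = -299$)
$\left(-12984 + k\right) \left(Q{\left(-117 \right)} - 12919\right) - 40612 = \left(-12984 - 299\right) \left(\left(-9 - 139 \left(-117\right)^{2}\right) - 12919\right) - 40612 = - 13283 \left(\left(-9 - 1902771\right) - 12919\right) - 40612 = - 13283 \left(-1902780 - 12919\right) - 40612 = \left(-13283\right) \left(-1915699\right) - 40612 = 25446229817 - 40612 = 25446189205$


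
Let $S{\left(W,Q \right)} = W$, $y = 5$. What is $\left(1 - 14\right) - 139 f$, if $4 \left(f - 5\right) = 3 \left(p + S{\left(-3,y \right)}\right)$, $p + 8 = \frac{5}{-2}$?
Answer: $\frac{5595}{8} \approx 699.38$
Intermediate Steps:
$p = - \frac{21}{2}$ ($p = -8 + \frac{5}{-2} = -8 + 5 \left(- \frac{1}{2}\right) = -8 - \frac{5}{2} = - \frac{21}{2} \approx -10.5$)
$f = - \frac{41}{8}$ ($f = 5 + \frac{3 \left(- \frac{21}{2} - 3\right)}{4} = 5 + \frac{3 \left(- \frac{27}{2}\right)}{4} = 5 + \frac{1}{4} \left(- \frac{81}{2}\right) = 5 - \frac{81}{8} = - \frac{41}{8} \approx -5.125$)
$\left(1 - 14\right) - 139 f = \left(1 - 14\right) - - \frac{5699}{8} = \left(1 - 14\right) + \frac{5699}{8} = -13 + \frac{5699}{8} = \frac{5595}{8}$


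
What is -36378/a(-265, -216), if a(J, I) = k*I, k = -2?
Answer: -2021/24 ≈ -84.208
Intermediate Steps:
a(J, I) = -2*I
-36378/a(-265, -216) = -36378/((-2*(-216))) = -36378/432 = -36378*1/432 = -2021/24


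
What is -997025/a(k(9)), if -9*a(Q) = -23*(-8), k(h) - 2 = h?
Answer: 8973225/184 ≈ 48768.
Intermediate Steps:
k(h) = 2 + h
a(Q) = -184/9 (a(Q) = -(-23)*(-8)/9 = -⅑*184 = -184/9)
-997025/a(k(9)) = -997025/(-184/9) = -997025*(-9/184) = 8973225/184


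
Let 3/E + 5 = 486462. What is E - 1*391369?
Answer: -190384189630/486457 ≈ -3.9137e+5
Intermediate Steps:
E = 3/486457 (E = 3/(-5 + 486462) = 3/486457 ≈ 6.1670e-6)
E - 1*391369 = 3/486457 - 1*391369 = 3/486457 - 391369 = -190384189630/486457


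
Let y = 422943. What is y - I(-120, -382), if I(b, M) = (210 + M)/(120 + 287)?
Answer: 172137973/407 ≈ 4.2294e+5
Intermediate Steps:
I(b, M) = 210/407 + M/407 (I(b, M) = (210 + M)/407 = (210 + M)*(1/407) = 210/407 + M/407)
y - I(-120, -382) = 422943 - (210/407 + (1/407)*(-382)) = 422943 - (210/407 - 382/407) = 422943 - 1*(-172/407) = 422943 + 172/407 = 172137973/407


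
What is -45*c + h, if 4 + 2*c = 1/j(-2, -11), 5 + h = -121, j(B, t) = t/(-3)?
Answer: -927/22 ≈ -42.136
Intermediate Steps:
j(B, t) = -t/3 (j(B, t) = t*(-1/3) = -t/3)
h = -126 (h = -5 - 121 = -126)
c = -41/22 (c = -2 + 1/(2*((-1/3*(-11)))) = -2 + 1/(2*(11/3)) = -2 + (1/2)*(3/11) = -2 + 3/22 = -41/22 ≈ -1.8636)
-45*c + h = -45*(-41/22) - 126 = 1845/22 - 126 = -927/22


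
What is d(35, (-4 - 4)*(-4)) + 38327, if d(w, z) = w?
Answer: 38362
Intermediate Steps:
d(35, (-4 - 4)*(-4)) + 38327 = 35 + 38327 = 38362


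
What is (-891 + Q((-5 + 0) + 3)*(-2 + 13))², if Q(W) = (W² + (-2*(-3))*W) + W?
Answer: 1002001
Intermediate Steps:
Q(W) = W² + 7*W (Q(W) = (W² + 6*W) + W = W² + 7*W)
(-891 + Q((-5 + 0) + 3)*(-2 + 13))² = (-891 + (((-5 + 0) + 3)*(7 + ((-5 + 0) + 3)))*(-2 + 13))² = (-891 + ((-5 + 3)*(7 + (-5 + 3)))*11)² = (-891 - 2*(7 - 2)*11)² = (-891 - 2*5*11)² = (-891 - 10*11)² = (-891 - 110)² = (-1001)² = 1002001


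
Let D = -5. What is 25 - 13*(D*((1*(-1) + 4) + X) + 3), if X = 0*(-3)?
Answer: 181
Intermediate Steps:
X = 0
25 - 13*(D*((1*(-1) + 4) + X) + 3) = 25 - 13*(-5*((1*(-1) + 4) + 0) + 3) = 25 - 13*(-5*((-1 + 4) + 0) + 3) = 25 - 13*(-5*(3 + 0) + 3) = 25 - 13*(-5*3 + 3) = 25 - 13*(-15 + 3) = 25 - 13*(-12) = 25 + 156 = 181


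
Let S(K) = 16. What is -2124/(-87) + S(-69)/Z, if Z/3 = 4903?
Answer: 10414436/426561 ≈ 24.415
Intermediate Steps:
Z = 14709 (Z = 3*4903 = 14709)
-2124/(-87) + S(-69)/Z = -2124/(-87) + 16/14709 = -2124*(-1/87) + 16*(1/14709) = 708/29 + 16/14709 = 10414436/426561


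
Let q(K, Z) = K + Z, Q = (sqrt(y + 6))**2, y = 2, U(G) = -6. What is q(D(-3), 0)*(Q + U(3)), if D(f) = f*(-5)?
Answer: 30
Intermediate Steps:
D(f) = -5*f
Q = 8 (Q = (sqrt(2 + 6))**2 = (sqrt(8))**2 = (2*sqrt(2))**2 = 8)
q(D(-3), 0)*(Q + U(3)) = (-5*(-3) + 0)*(8 - 6) = (15 + 0)*2 = 15*2 = 30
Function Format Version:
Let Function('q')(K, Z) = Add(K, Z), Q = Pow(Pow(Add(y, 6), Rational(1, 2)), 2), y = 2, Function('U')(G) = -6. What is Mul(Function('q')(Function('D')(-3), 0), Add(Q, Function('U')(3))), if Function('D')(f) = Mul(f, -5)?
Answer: 30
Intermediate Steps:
Function('D')(f) = Mul(-5, f)
Q = 8 (Q = Pow(Pow(Add(2, 6), Rational(1, 2)), 2) = Pow(Pow(8, Rational(1, 2)), 2) = Pow(Mul(2, Pow(2, Rational(1, 2))), 2) = 8)
Mul(Function('q')(Function('D')(-3), 0), Add(Q, Function('U')(3))) = Mul(Add(Mul(-5, -3), 0), Add(8, -6)) = Mul(Add(15, 0), 2) = Mul(15, 2) = 30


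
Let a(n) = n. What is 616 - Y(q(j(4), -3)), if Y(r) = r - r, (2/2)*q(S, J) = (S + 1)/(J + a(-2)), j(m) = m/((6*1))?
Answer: 616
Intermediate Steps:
j(m) = m/6
q(S, J) = (1 + S)/(-2 + J) (q(S, J) = (S + 1)/(J - 2) = (1 + S)/(-2 + J))
Y(r) = 0
616 - Y(q(j(4), -3)) = 616 - 1*0 = 616 + 0 = 616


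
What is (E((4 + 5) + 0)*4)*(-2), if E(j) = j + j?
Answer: -144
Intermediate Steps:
E(j) = 2*j
(E((4 + 5) + 0)*4)*(-2) = ((2*((4 + 5) + 0))*4)*(-2) = ((2*(9 + 0))*4)*(-2) = ((2*9)*4)*(-2) = (18*4)*(-2) = 72*(-2) = -144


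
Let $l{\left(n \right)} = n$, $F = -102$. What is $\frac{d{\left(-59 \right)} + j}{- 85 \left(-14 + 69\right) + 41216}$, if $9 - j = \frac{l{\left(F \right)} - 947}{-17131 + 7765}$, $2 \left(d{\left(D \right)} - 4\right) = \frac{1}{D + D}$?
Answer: $\frac{14238979}{40384674708} \approx 0.00035258$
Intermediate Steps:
$d{\left(D \right)} = 4 + \frac{1}{4 D}$ ($d{\left(D \right)} = 4 + \frac{1}{2 \left(D + D\right)} = 4 + \frac{1}{2 \cdot 2 D} = 4 + \frac{\frac{1}{2} \frac{1}{D}}{2} = 4 + \frac{1}{4 D}$)
$j = \frac{83245}{9366}$ ($j = 9 - \frac{-102 - 947}{-17131 + 7765} = 9 - - \frac{1049}{-9366} = 9 - \left(-1049\right) \left(- \frac{1}{9366}\right) = 9 - \frac{1049}{9366} = \frac{83245}{9366} \approx 8.888$)
$\frac{d{\left(-59 \right)} + j}{- 85 \left(-14 + 69\right) + 41216} = \frac{\left(4 + \frac{1}{4 \left(-59\right)}\right) + \frac{83245}{9366}}{- 85 \left(-14 + 69\right) + 41216} = \frac{\left(4 + \frac{1}{4} \left(- \frac{1}{59}\right)\right) + \frac{83245}{9366}}{\left(-85\right) 55 + 41216} = \frac{\left(4 - \frac{1}{236}\right) + \frac{83245}{9366}}{-4675 + 41216} = \frac{\frac{943}{236} + \frac{83245}{9366}}{36541} = \frac{14238979}{1105188} \cdot \frac{1}{36541} = \frac{14238979}{40384674708}$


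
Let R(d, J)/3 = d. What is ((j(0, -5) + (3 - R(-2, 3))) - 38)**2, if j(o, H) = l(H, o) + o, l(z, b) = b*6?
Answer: 841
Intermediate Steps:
R(d, J) = 3*d
l(z, b) = 6*b
j(o, H) = 7*o (j(o, H) = 6*o + o = 7*o)
((j(0, -5) + (3 - R(-2, 3))) - 38)**2 = ((7*0 + (3 - 3*(-2))) - 38)**2 = ((0 + (3 - 1*(-6))) - 38)**2 = ((0 + (3 + 6)) - 38)**2 = ((0 + 9) - 38)**2 = (9 - 38)**2 = (-29)**2 = 841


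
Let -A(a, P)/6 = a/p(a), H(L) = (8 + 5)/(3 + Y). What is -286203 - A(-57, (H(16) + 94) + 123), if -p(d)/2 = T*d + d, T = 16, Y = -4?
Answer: -4865454/17 ≈ -2.8620e+5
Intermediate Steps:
H(L) = -13 (H(L) = (8 + 5)/(3 - 4) = 13/(-1) = 13*(-1) = -13)
p(d) = -34*d (p(d) = -2*(16*d + d) = -34*d)
A(a, P) = 3/17 (A(a, P) = -6*a/((-34*a)) = -6*a*(-1/(34*a)) = -6*(-1/34) = 3/17)
-286203 - A(-57, (H(16) + 94) + 123) = -286203 - 1*3/17 = -286203 - 3/17 = -4865454/17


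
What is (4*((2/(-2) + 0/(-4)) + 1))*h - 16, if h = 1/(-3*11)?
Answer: -16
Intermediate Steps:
h = -1/33 (h = 1/(-33) = -1/33 ≈ -0.030303)
(4*((2/(-2) + 0/(-4)) + 1))*h - 16 = (4*((2/(-2) + 0/(-4)) + 1))*(-1/33) - 16 = (4*((2*(-½) + 0*(-¼)) + 1))*(-1/33) - 16 = (4*((-1 + 0) + 1))*(-1/33) - 16 = (4*(-1 + 1))*(-1/33) - 16 = (4*0)*(-1/33) - 16 = 0*(-1/33) - 16 = 0 - 16 = -16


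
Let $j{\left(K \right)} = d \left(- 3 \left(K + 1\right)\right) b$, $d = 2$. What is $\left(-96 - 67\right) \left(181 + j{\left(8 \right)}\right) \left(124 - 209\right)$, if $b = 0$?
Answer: $2507755$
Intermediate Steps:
$j{\left(K \right)} = 0$ ($j{\left(K \right)} = 2 \left(- 3 \left(K + 1\right)\right) 0 = 2 \left(- 3 \left(1 + K\right)\right) 0 = 2 \left(-3 - 3 K\right) 0 = \left(-6 - 6 K\right) 0 = 0$)
$\left(-96 - 67\right) \left(181 + j{\left(8 \right)}\right) \left(124 - 209\right) = \left(-96 - 67\right) \left(181 + 0\right) \left(124 - 209\right) = \left(-96 - 67\right) 181 \left(-85\right) = \left(-96 - 67\right) \left(-15385\right) = \left(-163\right) \left(-15385\right) = 2507755$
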